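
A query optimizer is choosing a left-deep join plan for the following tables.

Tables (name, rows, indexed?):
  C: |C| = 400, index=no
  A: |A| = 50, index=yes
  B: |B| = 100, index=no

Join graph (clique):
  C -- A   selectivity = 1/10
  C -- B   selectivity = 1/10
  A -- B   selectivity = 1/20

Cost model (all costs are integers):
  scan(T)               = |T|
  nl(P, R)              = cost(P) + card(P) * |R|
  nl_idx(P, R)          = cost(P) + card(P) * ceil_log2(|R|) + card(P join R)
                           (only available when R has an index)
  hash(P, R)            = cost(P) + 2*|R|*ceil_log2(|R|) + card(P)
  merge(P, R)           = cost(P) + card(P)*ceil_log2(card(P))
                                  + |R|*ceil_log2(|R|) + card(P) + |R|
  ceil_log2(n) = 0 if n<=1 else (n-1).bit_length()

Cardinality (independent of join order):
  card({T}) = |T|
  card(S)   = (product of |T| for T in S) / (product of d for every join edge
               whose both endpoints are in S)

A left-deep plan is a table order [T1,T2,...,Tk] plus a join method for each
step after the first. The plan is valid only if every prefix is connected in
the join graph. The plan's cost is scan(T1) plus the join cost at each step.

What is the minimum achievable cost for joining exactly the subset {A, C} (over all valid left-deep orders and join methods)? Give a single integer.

Selinger DP over subsets of {A,C}:
  {C}: scan cost=400, card=400
  {A}: scan cost=50, card=50
  {AC}: card=2000; try (A,hash)→1400, (C,merge)→4400, (A,merge)→4750, (A,nl_idx)→4800, (C,hash)→7300, (C,nl)→20050 …(+1); best=1400 via (A,hash)

1400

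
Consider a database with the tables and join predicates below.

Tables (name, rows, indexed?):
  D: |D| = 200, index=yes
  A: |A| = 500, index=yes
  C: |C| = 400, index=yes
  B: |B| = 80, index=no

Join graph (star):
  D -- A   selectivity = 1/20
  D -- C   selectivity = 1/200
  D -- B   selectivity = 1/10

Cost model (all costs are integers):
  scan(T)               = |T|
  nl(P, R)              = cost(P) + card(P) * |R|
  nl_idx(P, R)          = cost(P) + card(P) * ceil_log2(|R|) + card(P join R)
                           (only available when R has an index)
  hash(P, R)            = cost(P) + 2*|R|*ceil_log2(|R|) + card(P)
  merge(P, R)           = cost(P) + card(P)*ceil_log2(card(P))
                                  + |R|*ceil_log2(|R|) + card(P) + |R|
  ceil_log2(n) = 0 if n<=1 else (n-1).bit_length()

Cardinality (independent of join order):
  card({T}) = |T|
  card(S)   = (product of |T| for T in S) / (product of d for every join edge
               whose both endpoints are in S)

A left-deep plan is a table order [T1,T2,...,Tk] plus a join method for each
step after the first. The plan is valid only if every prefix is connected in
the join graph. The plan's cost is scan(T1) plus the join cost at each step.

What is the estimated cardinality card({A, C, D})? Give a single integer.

10000

Tables in S: A(500), C(400), D(200)
Edges inside S: D-A(d=20), D-C(d=200)
numerator = 500 * 400 * 200 = 40000000
denominator = 20 * 200 = 4000
card(S) = 40000000 / 4000 = 10000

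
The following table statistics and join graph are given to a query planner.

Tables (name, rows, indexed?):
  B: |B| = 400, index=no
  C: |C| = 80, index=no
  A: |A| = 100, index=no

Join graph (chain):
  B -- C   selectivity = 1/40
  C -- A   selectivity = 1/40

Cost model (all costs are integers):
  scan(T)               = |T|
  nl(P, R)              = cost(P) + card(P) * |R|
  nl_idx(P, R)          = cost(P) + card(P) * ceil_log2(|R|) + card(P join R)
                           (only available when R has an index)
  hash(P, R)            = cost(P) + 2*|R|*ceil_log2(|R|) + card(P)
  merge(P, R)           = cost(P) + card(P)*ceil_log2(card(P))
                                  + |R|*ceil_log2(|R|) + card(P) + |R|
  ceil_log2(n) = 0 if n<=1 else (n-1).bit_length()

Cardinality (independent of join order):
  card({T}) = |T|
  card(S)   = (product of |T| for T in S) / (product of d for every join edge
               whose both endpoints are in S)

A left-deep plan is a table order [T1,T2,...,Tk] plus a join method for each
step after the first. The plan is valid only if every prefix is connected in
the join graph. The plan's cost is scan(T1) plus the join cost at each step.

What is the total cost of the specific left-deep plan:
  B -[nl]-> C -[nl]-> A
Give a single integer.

112400

step 1: scan B: cost=400, card=400
step 2: join C via nl
    card(P join C) = 400*80/(40) = 800
    cost = 400 + 400*80 = 32400
step 3: join A via nl
    card(P join A) = 800*100/(40) = 2000
    cost = 32400 + 800*100 = 112400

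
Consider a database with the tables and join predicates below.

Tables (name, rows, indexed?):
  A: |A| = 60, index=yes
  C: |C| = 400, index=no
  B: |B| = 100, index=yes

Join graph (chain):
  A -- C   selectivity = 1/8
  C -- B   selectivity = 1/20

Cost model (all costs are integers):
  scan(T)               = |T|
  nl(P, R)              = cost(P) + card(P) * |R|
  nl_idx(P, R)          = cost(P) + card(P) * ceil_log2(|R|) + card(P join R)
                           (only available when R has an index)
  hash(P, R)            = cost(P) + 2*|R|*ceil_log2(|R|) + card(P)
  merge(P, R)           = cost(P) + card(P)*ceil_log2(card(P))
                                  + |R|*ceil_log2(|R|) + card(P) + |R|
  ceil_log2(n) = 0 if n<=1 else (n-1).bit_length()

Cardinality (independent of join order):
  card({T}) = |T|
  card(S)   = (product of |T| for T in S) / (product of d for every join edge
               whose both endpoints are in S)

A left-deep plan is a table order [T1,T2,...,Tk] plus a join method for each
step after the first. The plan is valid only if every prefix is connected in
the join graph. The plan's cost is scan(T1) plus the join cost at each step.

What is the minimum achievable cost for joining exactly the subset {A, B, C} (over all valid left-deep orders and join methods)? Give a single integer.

Selinger DP over subsets of {A,B,C}:
  {A}: scan cost=60, card=60
  {C}: scan cost=400, card=400
  {B}: scan cost=100, card=100
  {AC}: card=3000; try (A,hash)→1520, (C,merge)→4480, (A,merge)→4820, (A,nl_idx)→5800, (C,hash)→7320, (C,nl)→24060 …(+1); best=1520 via (A,hash)
  {BC}: card=2000; try (B,hash)→2200, (C,merge)→4900, (B,merge)→5200, (B,nl_idx)→5200, (C,hash)→7400, (C,nl)→40100 …(+1); best=2200 via (B,hash)
  {ABC}: card=15000; try (A,hash)→4920, (B,hash)→5920, (A,merge)→26620, (A,nl_idx)→29200, (B,nl_idx)→37520, (B,merge)→41320 …(+2); best=4920 via (A,hash)

4920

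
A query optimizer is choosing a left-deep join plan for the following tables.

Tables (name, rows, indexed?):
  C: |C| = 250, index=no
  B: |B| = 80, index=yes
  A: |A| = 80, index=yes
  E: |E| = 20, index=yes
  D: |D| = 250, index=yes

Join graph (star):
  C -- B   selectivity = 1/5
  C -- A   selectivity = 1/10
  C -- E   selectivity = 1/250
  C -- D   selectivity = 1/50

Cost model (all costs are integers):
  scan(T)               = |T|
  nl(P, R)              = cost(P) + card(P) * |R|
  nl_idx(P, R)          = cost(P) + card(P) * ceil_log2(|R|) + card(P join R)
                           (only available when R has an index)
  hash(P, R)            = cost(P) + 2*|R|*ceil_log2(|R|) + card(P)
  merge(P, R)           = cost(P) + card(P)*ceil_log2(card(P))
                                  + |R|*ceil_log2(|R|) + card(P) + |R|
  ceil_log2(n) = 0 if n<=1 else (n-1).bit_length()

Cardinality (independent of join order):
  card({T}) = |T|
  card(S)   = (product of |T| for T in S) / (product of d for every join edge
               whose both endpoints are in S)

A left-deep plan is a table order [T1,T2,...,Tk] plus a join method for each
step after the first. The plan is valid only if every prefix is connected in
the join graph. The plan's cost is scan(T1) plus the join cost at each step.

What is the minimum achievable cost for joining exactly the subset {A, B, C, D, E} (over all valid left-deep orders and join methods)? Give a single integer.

4100

Selinger DP over subsets of {A,B,C,D,E}:
  {C}: scan cost=250, card=250
  {B}: scan cost=80, card=80
  {A}: scan cost=80, card=80
  {E}: scan cost=20, card=20
  {D}: scan cost=250, card=250
  {BC}: card=4000; try (B,hash)→1620, (C,merge)→2970, (B,merge)→3140, (C,hash)→4160, (B,nl_idx)→6000, (C,nl)→20080 …(+1); best=1620 via (B,hash)
  {AC}: card=2000; try (A,hash)→1620, (C,merge)→2970, (A,merge)→3140, (A,nl_idx)→4000, (C,hash)→4160, (C,nl)→20080 …(+1); best=1620 via (A,hash)
  {CE}: card=20; try (E,hash)→700, (E,nl_idx)→1520, (C,merge)→2390, (E,merge)→2620, (C,hash)→4040, (C,nl)→5020 …(+1); best=700 via (E,hash)
  {CD}: card=1250; try (D,nl_idx)→3500, (D,hash)→4500, (C,hash)→4500, (D,merge)→4750, (C,merge)→4750, (D,nl)→62750 …(+1); best=3500 via (D,nl_idx)
  {ABC}: card=32000; try (B,hash)→4740, (A,hash)→6740, (B,merge)→26260, (B,nl_idx)→47620, (A,merge)→54260, (A,nl_idx)→61620 …(+2); best=4740 via (B,hash)
  {BCE}: card=320; try (B,nl_idx)→1160, (B,merge)→1460, (B,hash)→1840, (B,nl)→2300, (E,hash)→5820, (E,nl_idx)→21940 …(+2); best=1160 via (B,nl_idx)
  {BCD}: card=20000; try (B,hash)→5870, (D,hash)→9620, (B,merge)→19140, (B,nl_idx)→32250, (D,nl_idx)→53620, (D,merge)→55870 …(+2); best=5870 via (B,hash)
  {ACE}: card=160; try (A,nl_idx)→1000, (A,merge)→1460, (A,hash)→1840, (A,nl)→2300, (E,hash)→3820, (E,nl_idx)→11780 …(+2); best=1000 via (A,nl_idx)
  {ACD}: card=10000; try (A,hash)→5870, (D,hash)→7620, (A,merge)→19140, (A,nl_idx)→22250, (D,nl_idx)→27620, (D,merge)→27870 …(+2); best=5870 via (A,hash)
  {CDE}: card=100; try (D,nl_idx)→960, (D,merge)→3070, (D,hash)→4720, (E,hash)→4950, (D,nl)→5700, (E,nl_idx)→9850 …(+2); best=960 via (D,nl_idx)
  {ABCE}: card=2560; try (B,hash)→2280, (A,hash)→2600, (B,merge)→3080, (B,nl_idx)→4680, (A,merge)→5000, (A,nl_idx)→5960 …(+6); best=2280 via (B,hash)
  {ABCD}: card=160000; try (B,hash)→16990, (A,hash)→26990, (D,hash)→40740, (B,merge)→156510, (B,nl_idx)→235870, (A,nl_idx)→305870 …(+6); best=16990 via (B,hash)
  {BCDE}: card=1600; try (B,hash)→2180, (B,merge)→2400, (B,nl_idx)→3260, (D,nl_idx)→5320, (D,hash)→5480, (D,merge)→6610 …(+6); best=2180 via (B,hash)
  {ACDE}: card=800; try (A,hash)→2180, (A,merge)→2400, (A,nl_idx)→2460, (D,nl_idx)→3080, (D,merge)→4690, (D,hash)→5160 …(+6); best=2180 via (A,hash)
  {ABCDE}: card=12800; try (B,hash)→4100, (A,hash)→4900, (D,hash)→8840, (B,merge)→11620, (B,nl_idx)→20580, (A,merge)→22020 …(+10); best=4100 via (B,hash)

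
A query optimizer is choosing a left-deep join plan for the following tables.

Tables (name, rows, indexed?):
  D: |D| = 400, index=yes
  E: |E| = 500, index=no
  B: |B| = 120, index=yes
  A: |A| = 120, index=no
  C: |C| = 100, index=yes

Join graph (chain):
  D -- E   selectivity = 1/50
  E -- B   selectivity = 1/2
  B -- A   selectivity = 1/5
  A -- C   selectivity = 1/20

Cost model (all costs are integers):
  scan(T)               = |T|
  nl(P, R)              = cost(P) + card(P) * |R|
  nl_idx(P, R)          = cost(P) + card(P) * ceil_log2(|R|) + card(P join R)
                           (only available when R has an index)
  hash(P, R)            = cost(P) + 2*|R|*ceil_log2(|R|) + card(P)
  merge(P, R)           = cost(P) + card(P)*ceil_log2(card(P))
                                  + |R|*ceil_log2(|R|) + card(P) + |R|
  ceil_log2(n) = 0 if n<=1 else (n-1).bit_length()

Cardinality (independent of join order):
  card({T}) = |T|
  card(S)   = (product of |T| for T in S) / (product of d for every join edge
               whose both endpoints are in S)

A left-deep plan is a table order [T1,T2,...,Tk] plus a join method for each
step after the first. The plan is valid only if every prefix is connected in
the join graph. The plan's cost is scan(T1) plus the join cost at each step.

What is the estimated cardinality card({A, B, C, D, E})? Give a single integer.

28800000

Tables in S: A(120), B(120), C(100), D(400), E(500)
Edges inside S: D-E(d=50), E-B(d=2), B-A(d=5), A-C(d=20)
numerator = 120 * 120 * 100 * 400 * 500 = 288000000000
denominator = 50 * 2 * 5 * 20 = 10000
card(S) = 288000000000 / 10000 = 28800000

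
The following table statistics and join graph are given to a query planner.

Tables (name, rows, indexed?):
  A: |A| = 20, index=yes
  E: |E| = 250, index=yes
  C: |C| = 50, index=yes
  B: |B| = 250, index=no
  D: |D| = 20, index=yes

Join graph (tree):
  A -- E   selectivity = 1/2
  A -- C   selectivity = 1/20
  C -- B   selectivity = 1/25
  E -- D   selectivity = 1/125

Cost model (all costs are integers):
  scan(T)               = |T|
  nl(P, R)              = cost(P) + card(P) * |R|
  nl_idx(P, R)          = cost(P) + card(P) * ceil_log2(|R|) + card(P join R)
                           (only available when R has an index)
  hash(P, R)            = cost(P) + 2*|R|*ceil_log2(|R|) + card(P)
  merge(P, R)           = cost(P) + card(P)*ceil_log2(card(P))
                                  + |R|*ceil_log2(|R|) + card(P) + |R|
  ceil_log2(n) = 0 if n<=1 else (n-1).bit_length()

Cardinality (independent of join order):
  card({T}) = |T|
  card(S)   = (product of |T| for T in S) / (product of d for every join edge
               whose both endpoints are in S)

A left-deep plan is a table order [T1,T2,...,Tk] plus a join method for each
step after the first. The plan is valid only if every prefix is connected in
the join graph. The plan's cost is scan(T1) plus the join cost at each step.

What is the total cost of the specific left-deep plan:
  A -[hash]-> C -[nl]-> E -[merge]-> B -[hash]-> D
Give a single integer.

step 1: scan A: cost=20, card=20
step 2: join C via hash
    card(P join C) = 20*50/(20) = 50
    cost = 20 + 2*50*6 + 20 = 640
step 3: join E via nl
    card(P join E) = 50*250/(2) = 6250
    cost = 640 + 50*250 = 13140
step 4: join B via merge
    card(P join B) = 6250*250/(25) = 62500
    cost = 13140 + 6250*13 + 250*8 + 6250 + 250 = 102890
step 5: join D via hash
    card(P join D) = 62500*20/(125) = 10000
    cost = 102890 + 2*20*5 + 62500 = 165590

165590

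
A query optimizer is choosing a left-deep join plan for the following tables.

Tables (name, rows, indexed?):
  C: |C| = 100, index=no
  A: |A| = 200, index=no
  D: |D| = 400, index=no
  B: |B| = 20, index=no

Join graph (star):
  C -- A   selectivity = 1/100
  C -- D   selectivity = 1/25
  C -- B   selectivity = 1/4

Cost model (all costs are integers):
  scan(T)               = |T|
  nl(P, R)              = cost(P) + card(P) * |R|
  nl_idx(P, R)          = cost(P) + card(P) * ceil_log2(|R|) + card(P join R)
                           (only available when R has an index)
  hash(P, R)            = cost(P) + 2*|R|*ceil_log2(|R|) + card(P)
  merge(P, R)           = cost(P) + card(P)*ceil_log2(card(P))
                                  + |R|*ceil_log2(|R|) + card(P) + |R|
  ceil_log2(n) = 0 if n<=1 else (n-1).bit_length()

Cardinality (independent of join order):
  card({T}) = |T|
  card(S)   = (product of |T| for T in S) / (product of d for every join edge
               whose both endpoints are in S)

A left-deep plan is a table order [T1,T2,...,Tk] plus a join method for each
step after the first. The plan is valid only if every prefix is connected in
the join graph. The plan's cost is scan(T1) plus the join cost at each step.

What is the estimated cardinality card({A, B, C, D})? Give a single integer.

16000

Tables in S: A(200), B(20), C(100), D(400)
Edges inside S: C-A(d=100), C-D(d=25), C-B(d=4)
numerator = 200 * 20 * 100 * 400 = 160000000
denominator = 100 * 25 * 4 = 10000
card(S) = 160000000 / 10000 = 16000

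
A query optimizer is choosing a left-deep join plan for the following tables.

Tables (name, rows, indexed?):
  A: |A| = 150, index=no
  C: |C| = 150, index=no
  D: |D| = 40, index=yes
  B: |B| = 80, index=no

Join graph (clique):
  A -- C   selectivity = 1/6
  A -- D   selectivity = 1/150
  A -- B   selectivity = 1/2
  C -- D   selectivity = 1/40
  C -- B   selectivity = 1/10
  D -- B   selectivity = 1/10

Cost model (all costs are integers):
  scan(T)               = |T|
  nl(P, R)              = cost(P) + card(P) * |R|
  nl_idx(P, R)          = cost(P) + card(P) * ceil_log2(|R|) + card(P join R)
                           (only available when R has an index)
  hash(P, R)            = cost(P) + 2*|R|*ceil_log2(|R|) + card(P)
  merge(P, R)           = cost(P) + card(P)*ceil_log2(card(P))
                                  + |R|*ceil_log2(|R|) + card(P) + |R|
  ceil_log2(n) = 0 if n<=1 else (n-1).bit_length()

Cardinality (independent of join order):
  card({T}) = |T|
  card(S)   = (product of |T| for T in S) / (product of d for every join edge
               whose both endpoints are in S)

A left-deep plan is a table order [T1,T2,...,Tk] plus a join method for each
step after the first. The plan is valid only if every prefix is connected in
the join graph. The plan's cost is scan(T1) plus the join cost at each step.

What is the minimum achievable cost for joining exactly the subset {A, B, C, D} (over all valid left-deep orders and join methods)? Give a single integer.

3200

Selinger DP over subsets of {A,B,C,D}:
  {A}: scan cost=150, card=150
  {C}: scan cost=150, card=150
  {D}: scan cost=40, card=40
  {B}: scan cost=80, card=80
  {AC}: card=3750; try (C,hash)→2700, (A,hash)→2700, (C,merge)→2850, (A,merge)→2850, (C,nl)→22650, (A,nl)→22650; best=2700 via (C,hash)
  {AD}: card=40; try (D,hash)→780, (D,nl_idx)→1090, (A,merge)→1670, (D,merge)→1780, (A,hash)→2480, (A,nl)→6040 …(+1); best=780 via (D,hash)
  {AB}: card=6000; try (B,hash)→1420, (A,merge)→2070, (B,merge)→2140, (A,hash)→2560, (A,nl)→12080, (B,nl)→12150; best=1420 via (B,hash)
  {CD}: card=150; try (D,hash)→780, (D,nl_idx)→1200, (C,merge)→1670, (D,merge)→1780, (C,hash)→2480, (C,nl)→6040 …(+1); best=780 via (D,hash)
  {BC}: card=1200; try (B,hash)→1420, (C,merge)→2070, (B,merge)→2140, (C,hash)→2560, (C,nl)→12080, (B,nl)→12150; best=1420 via (B,hash)
  {BD}: card=320; try (D,hash)→640, (D,nl_idx)→880, (B,merge)→960, (D,merge)→1000, (B,hash)→1200, (B,nl)→3240 …(+1); best=640 via (D,hash)
  {ACD}: card=25; try (C,merge)→2410, (C,hash)→3220, (A,hash)→3330, (A,merge)→3480, (C,nl)→6780, (D,hash)→6930 …(+4); best=2410 via (C,merge)
  {ABC}: card=15000; try (A,hash)→5020, (B,hash)→7570, (C,hash)→9820, (A,merge)→17170, (B,merge)→52090, (C,merge)→86770 …(+3); best=5020 via (A,hash)
  {ABD}: card=160; try (B,merge)→1700, (B,hash)→1940, (A,hash)→3360, (B,nl)→3980, (A,merge)→5190, (D,hash)→7900 …(+4); best=1700 via (B,merge)
  {BCD}: card=120; try (B,hash)→2050, (B,merge)→2770, (D,hash)→3100, (C,hash)→3360, (C,merge)→5190, (D,nl_idx)→8740 …(+4); best=2050 via (B,hash)
  {ABCD}: card=10; try (B,merge)→3200, (B,hash)→3555, (C,hash)→4260, (A,merge)→4360, (B,nl)→4410, (C,merge)→4490 …(+7); best=3200 via (B,merge)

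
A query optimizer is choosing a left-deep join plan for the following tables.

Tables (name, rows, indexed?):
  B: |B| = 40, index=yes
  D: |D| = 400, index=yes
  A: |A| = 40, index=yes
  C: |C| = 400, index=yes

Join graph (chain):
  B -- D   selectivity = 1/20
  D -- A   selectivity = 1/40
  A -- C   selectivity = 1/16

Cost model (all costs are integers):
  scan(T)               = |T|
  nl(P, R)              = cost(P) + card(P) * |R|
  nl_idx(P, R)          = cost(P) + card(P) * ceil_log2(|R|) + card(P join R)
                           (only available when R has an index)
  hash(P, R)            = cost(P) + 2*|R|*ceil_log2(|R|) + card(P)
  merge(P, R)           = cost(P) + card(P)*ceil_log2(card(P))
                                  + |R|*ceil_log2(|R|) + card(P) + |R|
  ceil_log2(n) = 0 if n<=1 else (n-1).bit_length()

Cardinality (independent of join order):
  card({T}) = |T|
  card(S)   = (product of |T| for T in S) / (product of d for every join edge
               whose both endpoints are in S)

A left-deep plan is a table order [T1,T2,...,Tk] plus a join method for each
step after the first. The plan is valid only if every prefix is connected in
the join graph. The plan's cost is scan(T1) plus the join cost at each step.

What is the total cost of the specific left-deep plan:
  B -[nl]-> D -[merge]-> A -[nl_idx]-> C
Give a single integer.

52320

step 1: scan B: cost=40, card=40
step 2: join D via nl
    card(P join D) = 40*400/(20) = 800
    cost = 40 + 40*400 = 16040
step 3: join A via merge
    card(P join A) = 800*40/(40) = 800
    cost = 16040 + 800*10 + 40*6 + 800 + 40 = 25120
step 4: join C via nl_idx
    card(P join C) = 800*400/(16) = 20000
    cost = 25120 + 800*9 + 20000 = 52320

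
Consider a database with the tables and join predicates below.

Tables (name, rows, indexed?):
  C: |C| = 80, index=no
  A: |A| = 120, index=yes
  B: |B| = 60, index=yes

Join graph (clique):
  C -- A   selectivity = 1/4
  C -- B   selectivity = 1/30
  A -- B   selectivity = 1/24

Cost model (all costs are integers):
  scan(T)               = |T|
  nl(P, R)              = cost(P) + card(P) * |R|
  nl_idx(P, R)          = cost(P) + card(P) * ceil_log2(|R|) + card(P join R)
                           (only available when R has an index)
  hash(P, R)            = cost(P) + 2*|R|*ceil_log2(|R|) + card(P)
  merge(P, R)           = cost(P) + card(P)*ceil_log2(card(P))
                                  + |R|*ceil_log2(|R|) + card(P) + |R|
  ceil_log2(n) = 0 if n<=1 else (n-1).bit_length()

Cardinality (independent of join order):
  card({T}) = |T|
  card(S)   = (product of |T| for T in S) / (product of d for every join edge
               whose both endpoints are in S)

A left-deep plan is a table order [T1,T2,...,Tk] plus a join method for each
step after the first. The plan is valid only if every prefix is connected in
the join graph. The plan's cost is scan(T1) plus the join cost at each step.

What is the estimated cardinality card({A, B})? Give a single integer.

Tables in S: A(120), B(60)
Edges inside S: A-B(d=24)
numerator = 120 * 60 = 7200
denominator = 24 = 24
card(S) = 7200 / 24 = 300

300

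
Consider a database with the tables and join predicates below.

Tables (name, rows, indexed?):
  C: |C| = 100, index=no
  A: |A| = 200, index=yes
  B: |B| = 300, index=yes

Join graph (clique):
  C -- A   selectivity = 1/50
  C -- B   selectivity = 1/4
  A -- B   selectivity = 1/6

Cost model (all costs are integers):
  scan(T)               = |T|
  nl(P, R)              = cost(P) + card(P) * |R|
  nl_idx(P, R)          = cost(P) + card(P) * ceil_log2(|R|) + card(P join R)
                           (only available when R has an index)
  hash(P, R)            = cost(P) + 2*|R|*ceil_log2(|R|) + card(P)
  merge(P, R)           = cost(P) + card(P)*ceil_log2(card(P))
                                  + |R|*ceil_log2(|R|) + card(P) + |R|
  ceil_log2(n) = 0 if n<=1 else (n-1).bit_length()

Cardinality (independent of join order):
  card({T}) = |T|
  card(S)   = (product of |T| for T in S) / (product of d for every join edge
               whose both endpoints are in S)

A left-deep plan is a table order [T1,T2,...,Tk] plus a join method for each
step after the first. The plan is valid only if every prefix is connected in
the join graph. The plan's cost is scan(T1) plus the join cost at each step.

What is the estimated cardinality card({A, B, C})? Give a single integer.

5000

Tables in S: A(200), B(300), C(100)
Edges inside S: C-A(d=50), C-B(d=4), A-B(d=6)
numerator = 200 * 300 * 100 = 6000000
denominator = 50 * 4 * 6 = 1200
card(S) = 6000000 / 1200 = 5000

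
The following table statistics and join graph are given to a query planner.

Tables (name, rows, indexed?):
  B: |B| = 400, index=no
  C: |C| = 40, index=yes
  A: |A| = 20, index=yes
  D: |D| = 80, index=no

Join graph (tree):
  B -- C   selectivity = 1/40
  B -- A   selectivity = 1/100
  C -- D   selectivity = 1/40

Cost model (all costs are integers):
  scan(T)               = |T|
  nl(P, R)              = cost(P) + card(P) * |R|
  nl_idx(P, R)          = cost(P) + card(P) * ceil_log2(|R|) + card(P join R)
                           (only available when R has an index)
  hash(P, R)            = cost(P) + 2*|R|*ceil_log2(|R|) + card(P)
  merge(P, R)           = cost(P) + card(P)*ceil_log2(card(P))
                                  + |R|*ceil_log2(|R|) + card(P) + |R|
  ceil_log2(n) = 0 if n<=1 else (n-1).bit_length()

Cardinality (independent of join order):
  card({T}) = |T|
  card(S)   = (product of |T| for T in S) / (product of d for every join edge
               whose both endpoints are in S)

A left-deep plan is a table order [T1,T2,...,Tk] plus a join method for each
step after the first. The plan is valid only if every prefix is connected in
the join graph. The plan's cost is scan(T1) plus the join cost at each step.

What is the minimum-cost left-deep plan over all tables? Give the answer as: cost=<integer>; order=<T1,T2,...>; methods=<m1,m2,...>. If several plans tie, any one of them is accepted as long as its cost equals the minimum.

cost=2760; order=B,A,C,D; methods=hash,hash,hash

Selinger DP (subsets sized 1..n):
  {B}: scan cost=400, card=400
  {C}: scan cost=40, card=40
  {A}: scan cost=20, card=20
  {D}: scan cost=80, card=80
  {BC}: card=400; try (C,hash)→1280, (C,nl_idx)→3200, (B,merge)→4320, (C,merge)→4680, (B,hash)→7280, (B,nl)→16040 …(+1); best=1280 via (C,hash)
  {AB}: card=80; try (A,hash)→1000, (A,nl_idx)→2480, (B,merge)→4140, (A,merge)→4520, (B,hash)→7240, (B,nl)→8020 …(+1); best=1000 via (A,hash)
  {CD}: card=80; try (C,hash)→640, (C,nl_idx)→640, (D,merge)→960, (C,merge)→1000, (D,hash)→1200, (D,nl)→3240 …(+1); best=640 via (C,hash)
  {ABC}: card=80; try (C,hash)→1560, (C,nl_idx)→1560, (A,hash)→1880, (C,merge)→1920, (A,nl_idx)→3360, (C,nl)→4200 …(+2); best=1560 via (C,hash)
  {BCD}: card=800; try (D,hash)→2800, (B,merge)→5280, (D,merge)→5920, (B,hash)→7920, (B,nl)→32640, (D,nl)→33280; best=2800 via (D,hash)
  {ABCD}: card=160; try (D,hash)→2760, (D,merge)→2840, (A,hash)→3800, (A,nl_idx)→6960, (D,nl)→7960, (A,merge)→11720 …(+1); best=2760 via (D,hash)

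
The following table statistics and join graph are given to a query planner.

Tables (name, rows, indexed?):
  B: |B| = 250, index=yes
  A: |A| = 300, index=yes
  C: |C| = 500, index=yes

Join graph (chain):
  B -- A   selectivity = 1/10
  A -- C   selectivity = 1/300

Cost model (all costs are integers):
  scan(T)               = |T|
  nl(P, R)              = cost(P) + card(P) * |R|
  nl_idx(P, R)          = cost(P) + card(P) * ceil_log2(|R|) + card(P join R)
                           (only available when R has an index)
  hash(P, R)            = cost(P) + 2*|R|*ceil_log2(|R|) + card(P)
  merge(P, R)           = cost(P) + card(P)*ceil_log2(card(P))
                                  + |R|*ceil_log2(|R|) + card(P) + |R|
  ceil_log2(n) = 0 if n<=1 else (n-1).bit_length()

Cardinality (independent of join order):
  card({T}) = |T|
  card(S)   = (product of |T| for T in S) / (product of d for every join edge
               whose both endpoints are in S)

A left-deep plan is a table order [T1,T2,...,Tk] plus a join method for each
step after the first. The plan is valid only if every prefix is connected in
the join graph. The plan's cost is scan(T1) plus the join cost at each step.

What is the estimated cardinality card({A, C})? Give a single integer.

500

Tables in S: A(300), C(500)
Edges inside S: A-C(d=300)
numerator = 300 * 500 = 150000
denominator = 300 = 300
card(S) = 150000 / 300 = 500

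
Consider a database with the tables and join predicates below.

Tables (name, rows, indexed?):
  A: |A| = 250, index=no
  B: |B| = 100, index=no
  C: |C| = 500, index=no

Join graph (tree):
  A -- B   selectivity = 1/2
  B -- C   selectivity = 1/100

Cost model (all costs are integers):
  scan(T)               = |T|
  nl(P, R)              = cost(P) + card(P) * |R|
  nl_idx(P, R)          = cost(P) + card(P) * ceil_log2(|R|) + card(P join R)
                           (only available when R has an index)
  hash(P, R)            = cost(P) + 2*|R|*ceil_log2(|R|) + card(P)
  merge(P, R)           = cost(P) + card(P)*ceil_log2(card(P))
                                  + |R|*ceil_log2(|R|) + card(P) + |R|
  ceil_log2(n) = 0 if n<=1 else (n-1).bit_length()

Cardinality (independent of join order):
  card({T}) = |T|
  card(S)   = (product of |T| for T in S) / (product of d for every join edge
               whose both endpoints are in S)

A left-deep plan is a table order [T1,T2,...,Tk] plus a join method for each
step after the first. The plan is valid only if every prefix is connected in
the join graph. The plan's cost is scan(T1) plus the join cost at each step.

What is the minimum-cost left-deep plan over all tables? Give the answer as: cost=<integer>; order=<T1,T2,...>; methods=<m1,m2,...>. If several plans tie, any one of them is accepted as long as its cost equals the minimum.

cost=6900; order=C,B,A; methods=hash,hash

Selinger DP (subsets sized 1..n):
  {A}: scan cost=250, card=250
  {B}: scan cost=100, card=100
  {C}: scan cost=500, card=500
  {AB}: card=12500; try (B,hash)→1900, (A,merge)→3150, (B,merge)→3300, (A,hash)→4200, (A,nl)→25100, (B,nl)→25250; best=1900 via (B,hash)
  {BC}: card=500; try (B,hash)→2400, (C,merge)→5900, (B,merge)→6300, (C,hash)→9200, (C,nl)→50100, (B,nl)→50500; best=2400 via (B,hash)
  {ABC}: card=62500; try (A,hash)→6900, (A,merge)→9650, (C,hash)→23400, (A,nl)→127400, (C,merge)→194400, (C,nl)→6251900; best=6900 via (A,hash)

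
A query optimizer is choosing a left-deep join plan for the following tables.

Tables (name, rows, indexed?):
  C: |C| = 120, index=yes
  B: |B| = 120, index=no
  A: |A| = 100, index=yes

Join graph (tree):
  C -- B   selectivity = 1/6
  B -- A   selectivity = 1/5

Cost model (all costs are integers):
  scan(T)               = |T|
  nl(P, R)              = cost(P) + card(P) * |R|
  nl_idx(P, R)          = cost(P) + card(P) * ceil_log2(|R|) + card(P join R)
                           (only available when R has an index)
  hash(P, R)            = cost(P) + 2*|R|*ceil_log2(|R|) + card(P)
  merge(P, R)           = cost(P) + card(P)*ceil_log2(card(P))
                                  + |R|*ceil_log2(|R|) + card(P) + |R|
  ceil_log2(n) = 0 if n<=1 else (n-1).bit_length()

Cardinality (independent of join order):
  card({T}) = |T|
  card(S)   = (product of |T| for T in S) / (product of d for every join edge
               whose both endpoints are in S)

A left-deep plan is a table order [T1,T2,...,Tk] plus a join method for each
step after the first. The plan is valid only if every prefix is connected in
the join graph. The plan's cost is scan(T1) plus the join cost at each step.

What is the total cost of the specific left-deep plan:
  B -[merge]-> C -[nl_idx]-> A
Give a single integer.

66840

step 1: scan B: cost=120, card=120
step 2: join C via merge
    card(P join C) = 120*120/(6) = 2400
    cost = 120 + 120*7 + 120*7 + 120 + 120 = 2040
step 3: join A via nl_idx
    card(P join A) = 2400*100/(5) = 48000
    cost = 2040 + 2400*7 + 48000 = 66840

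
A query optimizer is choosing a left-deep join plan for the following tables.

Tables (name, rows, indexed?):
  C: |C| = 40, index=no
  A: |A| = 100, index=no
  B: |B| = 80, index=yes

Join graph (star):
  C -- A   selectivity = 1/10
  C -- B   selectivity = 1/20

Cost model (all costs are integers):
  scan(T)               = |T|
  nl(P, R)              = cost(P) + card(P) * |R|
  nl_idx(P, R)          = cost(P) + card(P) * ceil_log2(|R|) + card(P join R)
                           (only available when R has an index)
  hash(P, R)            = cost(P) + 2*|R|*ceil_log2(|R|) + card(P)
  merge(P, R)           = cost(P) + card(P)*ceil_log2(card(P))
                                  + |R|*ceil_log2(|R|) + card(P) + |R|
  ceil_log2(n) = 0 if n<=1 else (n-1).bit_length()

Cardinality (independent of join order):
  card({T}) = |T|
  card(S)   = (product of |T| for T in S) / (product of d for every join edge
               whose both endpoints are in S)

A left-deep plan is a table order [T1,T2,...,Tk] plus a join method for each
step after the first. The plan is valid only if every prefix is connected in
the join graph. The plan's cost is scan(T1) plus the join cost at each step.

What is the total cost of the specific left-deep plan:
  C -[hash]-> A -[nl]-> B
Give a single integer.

33480

step 1: scan C: cost=40, card=40
step 2: join A via hash
    card(P join A) = 40*100/(10) = 400
    cost = 40 + 2*100*7 + 40 = 1480
step 3: join B via nl
    card(P join B) = 400*80/(20) = 1600
    cost = 1480 + 400*80 = 33480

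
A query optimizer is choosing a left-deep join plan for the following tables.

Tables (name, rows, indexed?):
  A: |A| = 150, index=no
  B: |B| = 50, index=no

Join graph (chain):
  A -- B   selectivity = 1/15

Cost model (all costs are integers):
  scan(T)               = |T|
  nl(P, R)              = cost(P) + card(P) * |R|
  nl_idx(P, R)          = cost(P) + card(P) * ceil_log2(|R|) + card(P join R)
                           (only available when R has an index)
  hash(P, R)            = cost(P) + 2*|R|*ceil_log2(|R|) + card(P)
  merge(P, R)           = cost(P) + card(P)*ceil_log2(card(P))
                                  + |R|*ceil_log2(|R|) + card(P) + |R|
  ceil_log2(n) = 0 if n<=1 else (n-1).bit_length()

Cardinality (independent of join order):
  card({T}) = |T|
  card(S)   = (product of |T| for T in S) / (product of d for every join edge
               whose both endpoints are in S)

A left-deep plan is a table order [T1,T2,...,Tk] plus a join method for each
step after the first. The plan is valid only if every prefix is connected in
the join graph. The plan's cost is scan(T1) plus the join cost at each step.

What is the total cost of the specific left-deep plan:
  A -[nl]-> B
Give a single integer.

step 1: scan A: cost=150, card=150
step 2: join B via nl
    card(P join B) = 150*50/(15) = 500
    cost = 150 + 150*50 = 7650

7650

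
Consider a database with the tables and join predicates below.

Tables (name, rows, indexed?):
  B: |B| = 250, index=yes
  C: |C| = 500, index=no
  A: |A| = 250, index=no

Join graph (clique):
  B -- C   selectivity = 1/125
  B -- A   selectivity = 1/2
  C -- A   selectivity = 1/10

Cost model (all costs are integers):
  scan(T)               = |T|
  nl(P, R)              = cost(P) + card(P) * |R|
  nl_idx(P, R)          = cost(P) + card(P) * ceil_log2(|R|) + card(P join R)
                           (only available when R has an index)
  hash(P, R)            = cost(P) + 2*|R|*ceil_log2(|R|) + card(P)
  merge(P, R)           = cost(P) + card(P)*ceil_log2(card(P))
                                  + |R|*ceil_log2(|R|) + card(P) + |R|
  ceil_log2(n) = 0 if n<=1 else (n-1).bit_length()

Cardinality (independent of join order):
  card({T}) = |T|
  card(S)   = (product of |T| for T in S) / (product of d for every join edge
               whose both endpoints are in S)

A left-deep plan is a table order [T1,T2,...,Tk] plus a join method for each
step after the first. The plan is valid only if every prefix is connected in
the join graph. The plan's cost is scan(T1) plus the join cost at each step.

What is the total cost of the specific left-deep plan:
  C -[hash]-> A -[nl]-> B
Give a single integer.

3130000

step 1: scan C: cost=500, card=500
step 2: join A via hash
    card(P join A) = 500*250/(10) = 12500
    cost = 500 + 2*250*8 + 500 = 5000
step 3: join B via nl
    card(P join B) = 12500*250/(125*2) = 12500
    cost = 5000 + 12500*250 = 3130000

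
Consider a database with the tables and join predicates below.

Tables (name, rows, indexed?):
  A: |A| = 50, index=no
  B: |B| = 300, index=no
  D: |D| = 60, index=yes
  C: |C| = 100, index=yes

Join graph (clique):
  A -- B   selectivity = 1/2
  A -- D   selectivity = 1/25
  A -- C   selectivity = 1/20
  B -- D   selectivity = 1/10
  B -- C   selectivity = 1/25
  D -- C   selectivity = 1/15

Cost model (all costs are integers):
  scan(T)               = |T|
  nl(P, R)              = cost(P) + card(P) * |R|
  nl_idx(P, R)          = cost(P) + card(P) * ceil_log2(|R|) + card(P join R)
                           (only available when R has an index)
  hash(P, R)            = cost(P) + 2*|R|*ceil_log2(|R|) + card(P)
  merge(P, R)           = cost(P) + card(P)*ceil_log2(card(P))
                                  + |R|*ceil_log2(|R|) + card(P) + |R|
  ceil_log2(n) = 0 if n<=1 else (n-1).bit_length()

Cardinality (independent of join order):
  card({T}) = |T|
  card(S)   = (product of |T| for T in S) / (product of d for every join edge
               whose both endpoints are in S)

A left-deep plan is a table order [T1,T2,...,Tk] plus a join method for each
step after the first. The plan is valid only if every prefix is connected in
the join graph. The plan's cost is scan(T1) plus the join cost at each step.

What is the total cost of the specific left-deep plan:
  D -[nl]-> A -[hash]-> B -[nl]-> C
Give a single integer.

step 1: scan D: cost=60, card=60
step 2: join A via nl
    card(P join A) = 60*50/(25) = 120
    cost = 60 + 60*50 = 3060
step 3: join B via hash
    card(P join B) = 120*300/(2*10) = 1800
    cost = 3060 + 2*300*9 + 120 = 8580
step 4: join C via nl
    card(P join C) = 1800*100/(20*25*15) = 24
    cost = 8580 + 1800*100 = 188580

188580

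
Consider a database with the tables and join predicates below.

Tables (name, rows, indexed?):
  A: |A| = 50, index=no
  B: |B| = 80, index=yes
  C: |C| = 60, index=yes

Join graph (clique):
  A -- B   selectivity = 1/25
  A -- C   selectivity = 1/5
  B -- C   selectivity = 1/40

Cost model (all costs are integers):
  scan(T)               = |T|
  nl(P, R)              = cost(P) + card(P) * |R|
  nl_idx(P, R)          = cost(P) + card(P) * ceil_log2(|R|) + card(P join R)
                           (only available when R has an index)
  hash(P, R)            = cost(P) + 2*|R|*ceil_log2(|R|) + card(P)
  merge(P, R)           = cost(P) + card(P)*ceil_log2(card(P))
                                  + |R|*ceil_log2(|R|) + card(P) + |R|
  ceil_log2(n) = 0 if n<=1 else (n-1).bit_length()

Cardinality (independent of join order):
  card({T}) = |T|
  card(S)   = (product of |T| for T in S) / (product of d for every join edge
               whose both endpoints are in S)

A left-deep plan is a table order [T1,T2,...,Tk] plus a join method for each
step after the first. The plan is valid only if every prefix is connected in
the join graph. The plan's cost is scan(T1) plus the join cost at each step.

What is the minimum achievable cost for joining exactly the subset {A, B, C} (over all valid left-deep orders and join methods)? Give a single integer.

1320

Selinger DP over subsets of {A,B,C}:
  {A}: scan cost=50, card=50
  {B}: scan cost=80, card=80
  {C}: scan cost=60, card=60
  {AB}: card=160; try (B,nl_idx)→560, (A,hash)→760, (B,merge)→1040, (A,merge)→1070, (B,hash)→1220, (B,nl)→4050 …(+1); best=560 via (B,nl_idx)
  {AC}: card=600; try (A,hash)→720, (C,hash)→820, (C,merge)→820, (A,merge)→830, (C,nl_idx)→950, (C,nl)→3050 …(+1); best=720 via (A,hash)
  {BC}: card=120; try (B,nl_idx)→600, (C,nl_idx)→680, (C,hash)→880, (B,merge)→1120, (C,merge)→1140, (B,hash)→1240 …(+2); best=600 via (B,nl_idx)
  {ABC}: card=48; try (A,hash)→1320, (C,hash)→1440, (C,nl_idx)→1568, (A,merge)→1910, (C,merge)→2420, (B,hash)→2440 …(+5); best=1320 via (A,hash)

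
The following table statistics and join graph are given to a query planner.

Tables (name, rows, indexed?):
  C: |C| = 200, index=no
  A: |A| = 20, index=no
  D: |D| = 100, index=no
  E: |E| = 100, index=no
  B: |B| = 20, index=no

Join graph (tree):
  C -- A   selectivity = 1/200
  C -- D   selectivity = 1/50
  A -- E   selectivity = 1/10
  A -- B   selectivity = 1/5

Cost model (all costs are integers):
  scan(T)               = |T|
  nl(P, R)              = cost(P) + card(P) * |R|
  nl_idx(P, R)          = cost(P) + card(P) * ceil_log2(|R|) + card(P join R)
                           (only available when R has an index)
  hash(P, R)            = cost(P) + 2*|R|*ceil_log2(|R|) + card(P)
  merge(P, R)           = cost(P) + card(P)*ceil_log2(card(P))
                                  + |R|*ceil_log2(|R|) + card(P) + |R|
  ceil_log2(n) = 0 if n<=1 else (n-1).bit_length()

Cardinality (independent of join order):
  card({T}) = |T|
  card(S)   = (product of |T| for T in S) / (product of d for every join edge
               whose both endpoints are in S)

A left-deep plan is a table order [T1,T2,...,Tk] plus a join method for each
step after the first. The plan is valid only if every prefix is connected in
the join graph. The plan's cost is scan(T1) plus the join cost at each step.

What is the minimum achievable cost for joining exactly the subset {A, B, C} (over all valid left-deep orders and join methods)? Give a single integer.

820

Selinger DP over subsets of {A,B,C}:
  {C}: scan cost=200, card=200
  {A}: scan cost=20, card=20
  {B}: scan cost=20, card=20
  {AC}: card=20; try (A,hash)→600, (C,merge)→1940, (A,merge)→2120, (C,hash)→3240, (C,nl)→4020, (A,nl)→4200; best=600 via (A,hash)
  {AB}: card=80; try (B,hash)→240, (A,hash)→240, (B,merge)→260, (A,merge)→260, (B,nl)→420, (A,nl)→420; best=240 via (B,hash)
  {ABC}: card=80; try (B,hash)→820, (B,merge)→840, (B,nl)→1000, (C,merge)→2680, (C,hash)→3520, (C,nl)→16240; best=820 via (B,hash)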